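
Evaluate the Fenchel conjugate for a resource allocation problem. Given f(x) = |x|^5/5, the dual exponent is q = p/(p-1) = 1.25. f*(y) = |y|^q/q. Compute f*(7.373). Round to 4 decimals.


The conjugate exponent q satisfies 1/p + 1/q = 1.
p = 5, so q = 5/(5 - 1) = 1.25
|y|^q = 7.373^1.25 = 12.1494
f*(7.373) = 12.1494 / 1.25 = 9.7195


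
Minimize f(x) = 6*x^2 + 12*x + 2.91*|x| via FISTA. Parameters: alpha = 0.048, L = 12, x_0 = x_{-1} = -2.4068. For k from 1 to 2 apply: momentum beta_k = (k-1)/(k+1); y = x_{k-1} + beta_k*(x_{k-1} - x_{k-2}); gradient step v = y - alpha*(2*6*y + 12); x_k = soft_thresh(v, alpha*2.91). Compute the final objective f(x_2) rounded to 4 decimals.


FISTA on f(x) = 6*x^2 + 12*x + 2.91*|x|
L = 12, alpha = 0.048
Iteration 1: beta = 0.0, y = -2.4068 + 0.0*(-2.4068 + 2.4068) = -2.4068
  grad(y) = -16.8816, v = y - alpha*grad = -1.5965
  prox(v) = soft_thresh(-1.5965, 0.1397) = -1.4568
Iteration 2: beta = 0.3333, y = -1.4568 + 0.3333*(-1.4568 + 2.4068) = -1.1401
  grad(y) = -1.6817, v = y - alpha*grad = -1.0594
  prox(v) = soft_thresh(-1.0594, 0.1397) = -0.9197
f(x_2) = 6*(-0.9197)^2 + 12*(-0.9197) + 2.91*|-0.9197| = -3.2849


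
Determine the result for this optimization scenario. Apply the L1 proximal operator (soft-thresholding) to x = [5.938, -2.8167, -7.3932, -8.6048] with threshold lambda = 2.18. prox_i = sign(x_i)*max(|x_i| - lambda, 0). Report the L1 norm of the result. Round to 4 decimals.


Soft-thresholding with lambda = 2.18:
prox(5.938) = sign(5.938)*max(|5.938| - 2.18, 0) = 3.758
prox(-2.8167) = sign(-2.8167)*max(|-2.8167| - 2.18, 0) = -0.6367
prox(-7.3932) = sign(-7.3932)*max(|-7.3932| - 2.18, 0) = -5.2132
prox(-8.6048) = sign(-8.6048)*max(|-8.6048| - 2.18, 0) = -6.4248
prox(x) = [3.758, -0.6367, -5.2132, -6.4248]
||prox(x)||_1 = 3.758 + 0.6367 + 5.2132 + 6.4248 = 16.0327


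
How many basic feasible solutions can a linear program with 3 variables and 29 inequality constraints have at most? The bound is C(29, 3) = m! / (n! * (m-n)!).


Each vertex corresponds to some choice of n active constraints out of m, so the number of vertices is at most C(m, n) = m! / (n!(m-n)!).
m = 29, n = 3
Numerator: 29 * 28 * 27
Denominator: 3! = 6
C(29, 3) = 3654


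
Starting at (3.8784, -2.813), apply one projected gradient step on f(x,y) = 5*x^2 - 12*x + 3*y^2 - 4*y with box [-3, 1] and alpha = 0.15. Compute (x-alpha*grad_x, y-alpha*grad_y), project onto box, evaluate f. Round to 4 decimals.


Step 1: Compute gradient at (3.8784, -2.813).
grad_x = 2*5*3.8784 - 12 = 26.784
grad_y = 2*3*-2.813 - 4 = -20.878
Step 2: Gradient step.
x_raw = 3.8784 - 0.15*26.784 = -0.1392
y_raw = -2.813 - 0.15*-20.878 = 0.3187
Step 3: Project onto [-3, 1].
x_proj = clip(-0.1392) = -0.1392
y_proj = clip(0.3187) = 0.3187
Step 4: Evaluate f.
f(-0.1392, 0.3187) = 0.7972


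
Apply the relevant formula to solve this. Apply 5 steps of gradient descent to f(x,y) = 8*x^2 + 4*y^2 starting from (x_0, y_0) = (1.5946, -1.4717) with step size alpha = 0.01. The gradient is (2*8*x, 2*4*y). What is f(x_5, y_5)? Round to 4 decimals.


Gradient descent on f(x,y) = 8*x^2 + 4*y^2.
Starting point: (1.5946, -1.4717), alpha = 0.01
Step 1: grad_x = 2*8*1.5946 = 25.5136, grad_y = 2*4*-1.4717 = -11.7736
  x_1 = 1.5946 - 0.01*25.5136 = 1.3395
  y_1 = -1.4717 - 0.01*-11.7736 = -1.354
Step 2: grad_x = 2*8*1.3395 = 21.4314, grad_y = 2*4*-1.354 = -10.8317
  x_2 = 1.3395 - 0.01*21.4314 = 1.1251
  y_2 = -1.354 - 0.01*-10.8317 = -1.2456
Step 3: grad_x = 2*8*1.1251 = 18.0024, grad_y = 2*4*-1.2456 = -9.9652
  x_3 = 1.1251 - 0.01*18.0024 = 0.9451
  y_3 = -1.2456 - 0.01*-9.9652 = -1.146
Step 4: grad_x = 2*8*0.9451 = 15.122, grad_y = 2*4*-1.146 = -9.168
  x_4 = 0.9451 - 0.01*15.122 = 0.7939
  y_4 = -1.146 - 0.01*-9.168 = -1.0543
Step 5: grad_x = 2*8*0.7939 = 12.7025, grad_y = 2*4*-1.0543 = -8.4345
  x_5 = 0.7939 - 0.01*12.7025 = 0.6669
  y_5 = -1.0543 - 0.01*-8.4345 = -0.97
f(0.6669, -0.97) = 8*0.6669^2 + 4*(-0.97)^2 = 7.3212


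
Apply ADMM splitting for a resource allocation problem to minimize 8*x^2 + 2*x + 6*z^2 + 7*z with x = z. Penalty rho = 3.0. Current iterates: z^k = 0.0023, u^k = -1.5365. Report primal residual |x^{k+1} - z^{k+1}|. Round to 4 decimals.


ADMM iteration with rho = 3.0, z^k = 0.0023, u^k = -1.5365
Step 1: x-update.
Minimize 8*x^2 + 2*x + (3.0/2)*(x - 0.0023 - 1.5365)^2
FOC: (2*8 + 3.0)*x = -2 + 3.0*(0.0023 + 1.5365)
x^{k+1} = 0.1377
Step 2: z-update.
Minimize 6*z^2 + 7*z + (3.0/2)*(0.1377 - z - 1.5365)^2
FOC: (2*6 + 3.0)*z = -7 + 3.0*(0.1377 - 1.5365)
z^{k+1} = -0.7464
Step 3: u-update.
u^{k+1} = -1.5365 + 0.1377 + 0.7464 = -0.6524
Step 4: Primal residual = |0.1377 + 0.7464| = 0.8841


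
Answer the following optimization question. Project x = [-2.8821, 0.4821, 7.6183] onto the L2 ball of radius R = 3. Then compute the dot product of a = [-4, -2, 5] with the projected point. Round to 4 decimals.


Step 1: Compute ||x|| (intermediates to 6 decimals).
||x|| = sqrt((-2.8821)^2 + 0.4821^2 + 7.6183^2) = 8.159498
Step 2: Project.
Since ||x|| > R, scale = R/||x|| = 3/8.159498 = 0.36767, proj(x) = scale * x
proj(x) = [-1.059662, 0.177254, 2.80102]
Step 3: Dot product.
a^T * proj(x) = -4*(-1.059662) - 2*0.177254 + 5*2.80102 = 17.8892


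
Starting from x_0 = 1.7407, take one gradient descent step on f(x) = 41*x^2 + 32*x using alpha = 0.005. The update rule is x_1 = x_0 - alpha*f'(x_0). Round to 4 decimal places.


We compute the gradient at x_0 and apply the update.
f'(x) = 82*x + 32
f'(1.7407) = 82*1.7407 + 32 = 174.7374
x_1 = 1.7407 - 0.005*174.7374 = 0.867


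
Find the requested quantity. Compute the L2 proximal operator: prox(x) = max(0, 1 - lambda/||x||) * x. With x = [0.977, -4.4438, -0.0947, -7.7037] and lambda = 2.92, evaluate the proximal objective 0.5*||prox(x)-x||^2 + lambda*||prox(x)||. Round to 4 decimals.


Step 1: Compute ||x||.
||x|| = 8.9475
Step 2: Compute scaling factor.
scale = max(0, 1 - 2.92/8.9475) = 0.6737
Step 3: prox(x) = [0.6582, -2.9936, -0.0638, -5.1896]
||prox(x)|| = 6.0275
Step 4: Proximal objective.
0.5*||prox-x||^2 = 4.2632
lambda*||prox|| = 17.6003
Total = 21.8635


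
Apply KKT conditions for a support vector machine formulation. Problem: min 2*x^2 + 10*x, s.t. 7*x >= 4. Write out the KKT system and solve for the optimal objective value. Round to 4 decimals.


Step 1: Try lambda = 0 (constraint inactive).
x_unc = -10/(2*2) = -2.5
Check: 7*-2.5 = -17.5 < 4 -- violated!
Step 2: Constraint must be active: 7*x = 4
x* = 4/7 = 0.5714 (rounded; the exact value 4/7 is used below)
lambda = (2*2*(4/7) + 10)/7 = 1.7551
Step 3: Compute optimal value.
f(x*) = 2*(4/7)^2 + 10*(4/7) = 6.3673


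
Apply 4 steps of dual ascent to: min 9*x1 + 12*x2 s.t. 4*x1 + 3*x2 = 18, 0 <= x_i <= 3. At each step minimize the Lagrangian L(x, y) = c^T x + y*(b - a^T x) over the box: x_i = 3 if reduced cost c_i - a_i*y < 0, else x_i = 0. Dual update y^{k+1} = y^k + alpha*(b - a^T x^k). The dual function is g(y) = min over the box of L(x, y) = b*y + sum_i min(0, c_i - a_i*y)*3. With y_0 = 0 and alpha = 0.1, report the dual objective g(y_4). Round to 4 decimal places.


Dual ascent for LP: min 9*x1 + 12*x2, 4*x1 + 3*x2 = 18, 0 <= x_i <= 3
Step 1: y^k = 0.0, reduced costs: (9.0, 12.0)
  x^k = (0.0, 0.0), subgradient = b - a^T x = 18.0
  y^{k+1} = 0.0 + 0.1*18.0 = 1.8
Step 2: y^k = 1.8, reduced costs: (1.8, 6.6)
  x^k = (0.0, 0.0), subgradient = b - a^T x = 18.0
  y^{k+1} = 1.8 + 0.1*18.0 = 3.6
Step 3: y^k = 3.6, reduced costs: (-5.4, 1.2)
  x^k = (3.0, 0.0), subgradient = b - a^T x = 6.0
  y^{k+1} = 3.6 + 0.1*6.0 = 4.2
Step 4: y^k = 4.2, reduced costs: (-7.8, -0.6)
  x^k = (3.0, 3.0), subgradient = b - a^T x = -3.0
  y^{k+1} = 4.2 + 0.1*-3.0 = 3.9
Dual objective at y_4 = 3.9: reduced costs (-6.6, 0.3), box minimizer x = (3.0, 0.0)
g(y_4) = b*y + (c1 - a1*y)*x1 + (c2 - a2*y)*x2 = 18*3.9 + (-6.6)*3.0 + 0.3*0.0 = 70.2 - 19.8 + 0.0 = 50.4


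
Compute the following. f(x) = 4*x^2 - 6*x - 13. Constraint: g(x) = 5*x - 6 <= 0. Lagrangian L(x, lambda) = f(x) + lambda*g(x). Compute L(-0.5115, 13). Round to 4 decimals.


Step 1: Evaluate f(x).
f(-0.5115) = 4*(-0.5115)^2 - 6*(-0.5115) - 13 = -8.8845
Step 2: Evaluate g(x).
g(-0.5115) = 5*-0.5115 - 6 = -8.5575
Step 3: Compute Lagrangian.
L = -8.8845 + 13*-8.5575 = -120.132


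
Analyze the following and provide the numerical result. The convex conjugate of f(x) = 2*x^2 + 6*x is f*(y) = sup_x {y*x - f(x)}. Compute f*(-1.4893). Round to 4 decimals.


f*(y) = sup_x {y*x - a*x^2 - b*x} = sup_x {(y-b)*x - a*x^2}
FOC: (y - b) - 2a*x = 0 => x* = (y - b)/(2a)
x* = (-1.4893 - 6)/(2*2) = -1.8723
f*(-1.4893) = (y-b)^2/(4a) = (-1.4893 - 6)^2/(4*2)
= 56.0896/8 = 7.0112


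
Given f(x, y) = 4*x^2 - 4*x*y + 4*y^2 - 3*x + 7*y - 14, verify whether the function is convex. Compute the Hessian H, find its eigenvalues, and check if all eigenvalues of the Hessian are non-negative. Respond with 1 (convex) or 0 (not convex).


The Hessian of f(x,y) = 4*x^2 - 4*x*y + 4*y^2 - 3*x + 7*y - 14 is:
H = [[8, -4], [-4, 8]]
Trace = 8 + 8 = 16
Determinant = 8*8 - (-4)^2 = 48
Discriminant = (16)^2 - 4*48 = 64.0
Eigenvalues: lambda_1 = 4.0, lambda_2 = 12.0
The function is convex.

1


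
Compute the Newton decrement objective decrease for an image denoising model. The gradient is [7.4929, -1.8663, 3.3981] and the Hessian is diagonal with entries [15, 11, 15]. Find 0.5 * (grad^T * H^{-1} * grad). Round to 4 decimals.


Step 1: H is diagonal, so H^(-1) * g = [0.4995, -0.1697, 0.2265].
Step 2: g^T H^(-1) g = sum_i g_i^2 / H_ii
  = (7.4929)^2/15 + (-1.8663)^2/11 + (3.3981)^2/15
  = 3.7429 + 0.3166 + 0.7698 = 4.8294
Step 3: Objective decrease = 0.5 * g^T H^(-1) g = 2.4147


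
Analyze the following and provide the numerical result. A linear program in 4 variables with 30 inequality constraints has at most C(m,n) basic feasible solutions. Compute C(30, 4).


Each vertex corresponds to some choice of n active constraints out of m, so the number of vertices is at most C(m, n) = m! / (n!(m-n)!).
m = 30, n = 4
Numerator: 30 * 29 * 28 * 27
Denominator: 4! = 24
C(30, 4) = 27405


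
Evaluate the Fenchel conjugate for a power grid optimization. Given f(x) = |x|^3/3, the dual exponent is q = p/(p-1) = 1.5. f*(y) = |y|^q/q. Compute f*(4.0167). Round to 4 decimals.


The conjugate exponent q satisfies 1/p + 1/q = 1.
p = 3, so q = 3/(3 - 1) = 1.5
|y|^q = 4.0167^1.5 = 8.0502
f*(4.0167) = 8.0502 / 1.5 = 5.3668


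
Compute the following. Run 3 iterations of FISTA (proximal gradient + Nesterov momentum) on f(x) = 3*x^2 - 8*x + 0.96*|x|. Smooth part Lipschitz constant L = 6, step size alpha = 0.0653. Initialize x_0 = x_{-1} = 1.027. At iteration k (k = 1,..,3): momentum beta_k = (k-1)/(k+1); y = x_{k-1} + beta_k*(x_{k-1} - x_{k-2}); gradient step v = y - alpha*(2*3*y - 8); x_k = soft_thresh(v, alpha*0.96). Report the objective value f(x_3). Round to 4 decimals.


FISTA on f(x) = 3*x^2 - 8*x + 0.96*|x|
L = 6, alpha = 0.0653
Iteration 1: beta = 0.0, y = 1.027 + 0.0*(1.027 - 1.027) = 1.027
  grad(y) = -1.838, v = y - alpha*grad = 1.147
  prox(v) = soft_thresh(1.147, 0.0627) = 1.0843
Iteration 2: beta = 0.3333, y = 1.0843 + 0.3333*(1.0843 - 1.027) = 1.1034
  grad(y) = -1.3793, v = y - alpha*grad = 1.1935
  prox(v) = soft_thresh(1.1935, 0.0627) = 1.1308
Iteration 3: beta = 0.5, y = 1.1308 + 0.5*(1.1308 - 1.0843) = 1.1541
  grad(y) = -1.0756, v = y - alpha*grad = 1.2243
  prox(v) = soft_thresh(1.2243, 0.0627) = 1.1616
f(x_3) = 3*1.1616^2 - 8*1.1616 + 0.96*|1.1616| = -4.1297


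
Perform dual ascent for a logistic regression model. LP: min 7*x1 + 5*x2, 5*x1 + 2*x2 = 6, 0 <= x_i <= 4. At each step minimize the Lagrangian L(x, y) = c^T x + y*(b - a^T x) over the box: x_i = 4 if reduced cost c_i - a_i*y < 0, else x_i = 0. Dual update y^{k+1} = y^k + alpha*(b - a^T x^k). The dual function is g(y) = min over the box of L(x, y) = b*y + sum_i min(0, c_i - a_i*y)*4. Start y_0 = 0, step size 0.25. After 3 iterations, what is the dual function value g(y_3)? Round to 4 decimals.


Dual ascent for LP: min 7*x1 + 5*x2, 5*x1 + 2*x2 = 6, 0 <= x_i <= 4
Step 1: y^k = 0.0, reduced costs: (7.0, 5.0)
  x^k = (0.0, 0.0), subgradient = b - a^T x = 6.0
  y^{k+1} = 0.0 + 0.25*6.0 = 1.5
Step 2: y^k = 1.5, reduced costs: (-0.5, 2.0)
  x^k = (4.0, 0.0), subgradient = b - a^T x = -14.0
  y^{k+1} = 1.5 + 0.25*-14.0 = -2.0
Step 3: y^k = -2.0, reduced costs: (17.0, 9.0)
  x^k = (0.0, 0.0), subgradient = b - a^T x = 6.0
  y^{k+1} = -2.0 + 0.25*6.0 = -0.5
Dual objective at y_3 = -0.5: reduced costs (9.5, 6.0), box minimizer x = (0.0, 0.0)
g(y_3) = b*y + (c1 - a1*y)*x1 + (c2 - a2*y)*x2 = 6*(-0.5) + 9.5*0.0 + 6.0*0.0 = -3.0 + 0.0 + 0.0 = -3.0


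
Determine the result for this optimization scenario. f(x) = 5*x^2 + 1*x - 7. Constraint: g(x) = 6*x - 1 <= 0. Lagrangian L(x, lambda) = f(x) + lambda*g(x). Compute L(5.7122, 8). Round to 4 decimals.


Step 1: Evaluate f(x).
f(5.7122) = 5*5.7122^2 + 1*5.7122 - 7 = 161.8583
Step 2: Evaluate g(x).
g(5.7122) = 6*5.7122 - 1 = 33.2732
Step 3: Compute Lagrangian.
L = 161.8583 + 8*33.2732 = 428.0439


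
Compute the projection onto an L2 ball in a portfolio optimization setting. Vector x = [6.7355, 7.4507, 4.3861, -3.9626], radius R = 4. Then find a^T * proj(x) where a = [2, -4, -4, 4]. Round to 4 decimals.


Step 1: Compute ||x|| (intermediates to 6 decimals).
||x|| = sqrt(6.7355^2 + 7.4507^2 + 4.3861^2 + (-3.9626)^2) = 11.654182
Step 2: Project.
Since ||x|| > R, scale = R/||x|| = 4/11.654182 = 0.343224, proj(x) = scale * x
proj(x) = [2.311785, 2.557259, 1.505415, -1.360059]
Step 3: Dot product.
a^T * proj(x) = 2*2.311785 - 4*2.557259 - 4*1.505415 + 4*(-1.360059) = -17.0674


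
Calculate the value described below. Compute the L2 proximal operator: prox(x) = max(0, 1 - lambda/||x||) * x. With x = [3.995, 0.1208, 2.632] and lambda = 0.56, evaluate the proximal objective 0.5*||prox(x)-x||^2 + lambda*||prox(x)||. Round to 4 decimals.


Step 1: Compute ||x||.
||x|| = 4.7856
Step 2: Compute scaling factor.
scale = max(0, 1 - 0.56/4.7856) = 0.883
Step 3: prox(x) = [3.5275, 0.1067, 2.324]
||prox(x)|| = 4.2256
Step 4: Proximal objective.
0.5*||prox-x||^2 = 0.1568
lambda*||prox|| = 2.3663
Total = 2.5231


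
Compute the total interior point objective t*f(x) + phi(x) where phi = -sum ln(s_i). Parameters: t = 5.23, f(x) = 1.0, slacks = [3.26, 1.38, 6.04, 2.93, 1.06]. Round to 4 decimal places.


Step 1: Compute log-barrier.
ln values: [1.1817, 0.3221, 1.7984, 1.075, 0.0583]
phi = -(1.1817 + 0.3221 + 1.7984 + 1.075 + 0.0583) = -4.4355
Step 2: Compute augmented objective.
t*f(x) = 5.23*1.0 = 5.23
Total = 5.23 - 4.4355 = 0.7945


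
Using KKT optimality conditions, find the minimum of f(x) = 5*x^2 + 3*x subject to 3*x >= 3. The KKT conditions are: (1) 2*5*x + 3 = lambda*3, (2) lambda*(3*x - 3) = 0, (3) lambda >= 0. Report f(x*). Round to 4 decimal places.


Step 1: Try lambda = 0 (constraint inactive).
x_unc = -3/(2*5) = -0.3
Check: 3*-0.3 = -0.9 < 3 -- violated!
Step 2: Constraint must be active: 3*x = 3
x* = 3/3 = 1.0
lambda = (2*5*1.0 + 3)/3 = 4.3333
Step 3: Compute optimal value.
f(x*) = 5*1.0^2 + 3*1.0 = 8.0


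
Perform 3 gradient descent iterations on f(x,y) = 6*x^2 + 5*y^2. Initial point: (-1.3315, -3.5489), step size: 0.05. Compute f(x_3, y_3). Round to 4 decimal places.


Gradient descent on f(x,y) = 6*x^2 + 5*y^2.
Starting point: (-1.3315, -3.5489), alpha = 0.05
Step 1: grad_x = 2*6*-1.3315 = -15.978, grad_y = 2*5*-3.5489 = -35.489
  x_1 = -1.3315 - 0.05*-15.978 = -0.5326
  y_1 = -3.5489 - 0.05*-35.489 = -1.7745
Step 2: grad_x = 2*6*-0.5326 = -6.3912, grad_y = 2*5*-1.7745 = -17.7445
  x_2 = -0.5326 - 0.05*-6.3912 = -0.213
  y_2 = -1.7745 - 0.05*-17.7445 = -0.8872
Step 3: grad_x = 2*6*-0.213 = -2.5565, grad_y = 2*5*-0.8872 = -8.8723
  x_3 = -0.213 - 0.05*-2.5565 = -0.0852
  y_3 = -0.8872 - 0.05*-8.8723 = -0.4436
f(-0.0852, -0.4436) = 6*(-0.0852)^2 + 5*(-0.4436)^2 = 1.0275


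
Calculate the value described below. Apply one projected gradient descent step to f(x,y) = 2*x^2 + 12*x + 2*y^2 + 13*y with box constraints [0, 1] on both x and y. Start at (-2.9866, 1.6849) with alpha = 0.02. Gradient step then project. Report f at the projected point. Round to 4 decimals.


Step 1: Compute gradient at (-2.9866, 1.6849).
grad_x = 2*2*-2.9866 + 12 = 0.0536
grad_y = 2*2*1.6849 + 13 = 19.7396
Step 2: Gradient step.
x_raw = -2.9866 - 0.02*0.0536 = -2.9877
y_raw = 1.6849 - 0.02*19.7396 = 1.2901
Step 3: Project onto [0, 1].
x_proj = clip(-2.9877) = 0.0
y_proj = clip(1.2901) = 1.0
Step 4: Evaluate f.
f(0.0, 1.0) = 15.0


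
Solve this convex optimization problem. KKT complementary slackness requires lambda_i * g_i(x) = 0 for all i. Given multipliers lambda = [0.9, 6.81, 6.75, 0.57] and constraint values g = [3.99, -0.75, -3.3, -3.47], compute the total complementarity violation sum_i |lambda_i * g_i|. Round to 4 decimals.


KKT complementary slackness check:
lambda_1 * g_1 = 0.9 * 3.99 = 3.591
lambda_2 * g_2 = 6.81 * -0.75 = -5.1075
lambda_3 * g_3 = 6.75 * -3.3 = -22.275
lambda_4 * g_4 = 0.57 * -3.47 = -1.9779
Total violation = 3.591 + 5.1075 + 22.275 + 1.9779 = 32.9514


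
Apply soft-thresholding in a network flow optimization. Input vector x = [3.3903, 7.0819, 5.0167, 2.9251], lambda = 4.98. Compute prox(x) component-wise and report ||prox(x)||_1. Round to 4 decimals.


Soft-thresholding with lambda = 4.98:
prox(3.3903) = sign(3.3903)*max(|3.3903| - 4.98, 0) = 0.0
prox(7.0819) = sign(7.0819)*max(|7.0819| - 4.98, 0) = 2.1019
prox(5.0167) = sign(5.0167)*max(|5.0167| - 4.98, 0) = 0.0367
prox(2.9251) = sign(2.9251)*max(|2.9251| - 4.98, 0) = 0.0
prox(x) = [0.0, 2.1019, 0.0367, 0.0]
||prox(x)||_1 = 0.0 + 2.1019 + 0.0367 + 0.0 = 2.1386


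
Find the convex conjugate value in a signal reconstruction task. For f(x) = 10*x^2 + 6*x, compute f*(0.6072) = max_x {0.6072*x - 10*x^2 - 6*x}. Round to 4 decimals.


f*(y) = sup_x {y*x - a*x^2 - b*x} = sup_x {(y-b)*x - a*x^2}
FOC: (y - b) - 2a*x = 0 => x* = (y - b)/(2a)
x* = (0.6072 - 6)/(2*10) = -0.2696
f*(0.6072) = (y-b)^2/(4a) = (0.6072 - 6)^2/(4*10)
= 29.0823/40 = 0.7271


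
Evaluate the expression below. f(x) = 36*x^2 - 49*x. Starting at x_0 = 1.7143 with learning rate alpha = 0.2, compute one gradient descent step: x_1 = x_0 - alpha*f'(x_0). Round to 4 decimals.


We compute the gradient at x_0 and apply the update.
f'(x) = 72*x - 49
f'(1.7143) = 72*1.7143 - 49 = 74.4296
x_1 = 1.7143 - 0.2*74.4296 = -13.1716


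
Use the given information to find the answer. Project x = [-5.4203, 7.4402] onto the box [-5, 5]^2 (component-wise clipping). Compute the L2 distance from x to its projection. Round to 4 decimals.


Project each component onto [-5, 5].
clip(-5.4203) = -5.0, clip(7.4402) = 5.0
Projection = [-5.0, 5.0]
Squared diffs: [0.1767, 5.9546]
Distance = sqrt(6.1313) = 2.4761


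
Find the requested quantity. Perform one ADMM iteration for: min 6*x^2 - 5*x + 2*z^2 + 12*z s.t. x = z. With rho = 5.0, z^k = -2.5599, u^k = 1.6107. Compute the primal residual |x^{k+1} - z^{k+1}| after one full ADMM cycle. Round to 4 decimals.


ADMM iteration with rho = 5.0, z^k = -2.5599, u^k = 1.6107
Step 1: x-update.
Minimize 6*x^2 - 5*x + (5.0/2)*(x + 2.5599 + 1.6107)^2
FOC: (2*6 + 5.0)*x = 5 + 5.0*(-2.5599 - 1.6107)
x^{k+1} = -0.9325
Step 2: z-update.
Minimize 2*z^2 + 12*z + (5.0/2)*(-0.9325 - z + 1.6107)^2
FOC: (2*2 + 5.0)*z = -12 + 5.0*(-0.9325 + 1.6107)
z^{k+1} = -0.9566
Step 3: u-update.
u^{k+1} = 1.6107 - 0.9325 + 0.9566 = 1.6347
Step 4: Primal residual = |-0.9325 + 0.9566| = 0.024


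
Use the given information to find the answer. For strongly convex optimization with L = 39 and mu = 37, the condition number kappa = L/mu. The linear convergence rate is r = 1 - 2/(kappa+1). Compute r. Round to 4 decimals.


Step 1: Compute the condition number.
kappa = L/mu = 39/37 = 1.0541
Step 2: Compute the convergence rate.
r = 1 - 2/(kappa + 1) = 1 - 2*mu/(L + mu) = (L - mu)/(L + mu) = 2/76 = 0.0263


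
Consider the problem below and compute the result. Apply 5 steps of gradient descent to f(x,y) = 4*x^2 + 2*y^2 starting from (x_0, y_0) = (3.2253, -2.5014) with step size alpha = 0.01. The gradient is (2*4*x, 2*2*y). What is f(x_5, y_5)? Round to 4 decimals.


Gradient descent on f(x,y) = 4*x^2 + 2*y^2.
Starting point: (3.2253, -2.5014), alpha = 0.01
Step 1: grad_x = 2*4*3.2253 = 25.8024, grad_y = 2*2*-2.5014 = -10.0056
  x_1 = 3.2253 - 0.01*25.8024 = 2.9673
  y_1 = -2.5014 - 0.01*-10.0056 = -2.4013
Step 2: grad_x = 2*4*2.9673 = 23.7382, grad_y = 2*2*-2.4013 = -9.6054
  x_2 = 2.9673 - 0.01*23.7382 = 2.7299
  y_2 = -2.4013 - 0.01*-9.6054 = -2.3053
Step 3: grad_x = 2*4*2.7299 = 21.8392, grad_y = 2*2*-2.3053 = -9.2212
  x_3 = 2.7299 - 0.01*21.8392 = 2.5115
  y_3 = -2.3053 - 0.01*-9.2212 = -2.2131
Step 4: grad_x = 2*4*2.5115 = 20.092, grad_y = 2*2*-2.2131 = -8.8523
  x_4 = 2.5115 - 0.01*20.092 = 2.3106
  y_4 = -2.2131 - 0.01*-8.8523 = -2.1246
Step 5: grad_x = 2*4*2.3106 = 18.4847, grad_y = 2*2*-2.1246 = -8.4982
  x_5 = 2.3106 - 0.01*18.4847 = 2.1257
  y_5 = -2.1246 - 0.01*-8.4982 = -2.0396
f(2.1257, -2.0396) = 4*2.1257^2 + 2*(-2.0396)^2 = 26.3947


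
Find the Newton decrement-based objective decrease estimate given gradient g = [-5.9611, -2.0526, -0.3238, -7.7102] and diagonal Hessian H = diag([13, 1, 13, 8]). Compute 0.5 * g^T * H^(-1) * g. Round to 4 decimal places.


Step 1: H is diagonal, so H^(-1) * g = [-0.4585, -2.0526, -0.0249, -0.9638].
Step 2: g^T H^(-1) g = sum_i g_i^2 / H_ii
  = (-5.9611)^2/13 + (-2.0526)^2/1 + (-0.3238)^2/13 + (-7.7102)^2/8
  = 2.7334 + 4.2132 + 0.0081 + 7.4309 = 14.3856
Step 3: Objective decrease = 0.5 * g^T H^(-1) g = 7.1928


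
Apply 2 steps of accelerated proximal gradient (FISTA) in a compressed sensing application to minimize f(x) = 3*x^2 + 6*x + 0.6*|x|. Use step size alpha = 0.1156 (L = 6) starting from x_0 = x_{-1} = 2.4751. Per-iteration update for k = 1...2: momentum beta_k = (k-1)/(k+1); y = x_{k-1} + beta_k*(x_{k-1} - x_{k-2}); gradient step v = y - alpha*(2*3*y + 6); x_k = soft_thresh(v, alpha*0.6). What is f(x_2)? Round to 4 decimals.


FISTA on f(x) = 3*x^2 + 6*x + 0.6*|x|
L = 6, alpha = 0.1156
Iteration 1: beta = 0.0, y = 2.4751 + 0.0*(2.4751 - 2.4751) = 2.4751
  grad(y) = 20.8506, v = y - alpha*grad = 0.0648
  prox(v) = soft_thresh(0.0648, 0.0694) = 0.0
Iteration 2: beta = 0.3333, y = 0.0 + 0.3333*(0.0 - 2.4751) = -0.825
  grad(y) = 1.0498, v = y - alpha*grad = -0.9464
  prox(v) = soft_thresh(-0.9464, 0.0694) = -0.877
f(x_2) = 3*(-0.877)^2 + 6*(-0.877) + 0.6*|-0.877| = -2.4284


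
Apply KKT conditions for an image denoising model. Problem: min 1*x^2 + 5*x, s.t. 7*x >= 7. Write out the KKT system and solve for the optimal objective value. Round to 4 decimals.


Step 1: Try lambda = 0 (constraint inactive).
x_unc = -5/(2*1) = -2.5
Check: 7*-2.5 = -17.5 < 7 -- violated!
Step 2: Constraint must be active: 7*x = 7
x* = 7/7 = 1.0
lambda = (2*1*1.0 + 5)/7 = 1.0
Step 3: Compute optimal value.
f(x*) = 1*1.0^2 + 5*1.0 = 6.0


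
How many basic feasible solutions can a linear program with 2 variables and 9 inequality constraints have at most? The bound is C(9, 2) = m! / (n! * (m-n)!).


Each vertex corresponds to some choice of n active constraints out of m, so the number of vertices is at most C(m, n) = m! / (n!(m-n)!).
m = 9, n = 2
Numerator: 9 * 8
Denominator: 2! = 2
C(9, 2) = 36


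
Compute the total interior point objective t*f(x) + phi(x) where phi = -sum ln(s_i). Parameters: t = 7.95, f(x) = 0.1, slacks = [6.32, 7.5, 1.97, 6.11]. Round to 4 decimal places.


Step 1: Compute log-barrier.
ln values: [1.8437, 2.0149, 0.678, 1.8099]
phi = -(1.8437 + 2.0149 + 0.678 + 1.8099) = -6.3466
Step 2: Compute augmented objective.
t*f(x) = 7.95*0.1 = 0.795
Total = 0.795 - 6.3466 = -5.5516


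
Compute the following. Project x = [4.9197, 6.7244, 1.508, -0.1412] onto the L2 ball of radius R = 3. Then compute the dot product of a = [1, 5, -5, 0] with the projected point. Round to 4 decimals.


Step 1: Compute ||x|| (intermediates to 6 decimals).
||x|| = sqrt(4.9197^2 + 6.7244^2 + 1.508^2 + (-0.1412)^2) = 8.468471
Step 2: Project.
Since ||x|| > R, scale = R/||x|| = 3/8.468471 = 0.354255, proj(x) = scale * x
proj(x) = [1.742828, 2.382152, 0.534217, -0.050021]
Step 3: Dot product.
a^T * proj(x) = 1*1.742828 + 5*2.382152 - 5*0.534217 + 0*(-0.050021) = 10.9825


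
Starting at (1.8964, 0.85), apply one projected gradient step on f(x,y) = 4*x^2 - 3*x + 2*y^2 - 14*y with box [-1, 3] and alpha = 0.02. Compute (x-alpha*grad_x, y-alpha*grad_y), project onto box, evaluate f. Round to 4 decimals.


Step 1: Compute gradient at (1.8964, 0.85).
grad_x = 2*4*1.8964 - 3 = 12.1712
grad_y = 2*2*0.85 - 14 = -10.6
Step 2: Gradient step.
x_raw = 1.8964 - 0.02*12.1712 = 1.653
y_raw = 0.85 - 0.02*-10.6 = 1.062
Step 3: Project onto [-1, 3].
x_proj = clip(1.653) = 1.653
y_proj = clip(1.062) = 1.062
Step 4: Evaluate f.
f(1.653, 1.062) = -6.6419


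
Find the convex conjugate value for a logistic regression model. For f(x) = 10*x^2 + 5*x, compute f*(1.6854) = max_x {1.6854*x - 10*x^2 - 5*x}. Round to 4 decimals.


f*(y) = sup_x {y*x - a*x^2 - b*x} = sup_x {(y-b)*x - a*x^2}
FOC: (y - b) - 2a*x = 0 => x* = (y - b)/(2a)
x* = (1.6854 - 5)/(2*10) = -0.1657
f*(1.6854) = (y-b)^2/(4a) = (1.6854 - 5)^2/(4*10)
= 10.9866/40 = 0.2747


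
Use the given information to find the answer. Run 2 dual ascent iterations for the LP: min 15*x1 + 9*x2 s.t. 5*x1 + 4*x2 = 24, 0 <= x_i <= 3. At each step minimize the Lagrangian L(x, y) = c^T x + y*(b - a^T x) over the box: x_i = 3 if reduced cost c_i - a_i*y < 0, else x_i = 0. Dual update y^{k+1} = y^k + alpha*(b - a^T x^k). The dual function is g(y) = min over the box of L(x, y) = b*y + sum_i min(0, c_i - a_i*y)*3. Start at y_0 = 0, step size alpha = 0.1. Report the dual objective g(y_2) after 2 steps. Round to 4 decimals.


Dual ascent for LP: min 15*x1 + 9*x2, 5*x1 + 4*x2 = 24, 0 <= x_i <= 3
Step 1: y^k = 0.0, reduced costs: (15.0, 9.0)
  x^k = (0.0, 0.0), subgradient = b - a^T x = 24.0
  y^{k+1} = 0.0 + 0.1*24.0 = 2.4
Step 2: y^k = 2.4, reduced costs: (3.0, -0.6)
  x^k = (0.0, 3.0), subgradient = b - a^T x = 12.0
  y^{k+1} = 2.4 + 0.1*12.0 = 3.6
Dual objective at y_2 = 3.6: reduced costs (-3.0, -5.4), box minimizer x = (3.0, 3.0)
g(y_2) = b*y + (c1 - a1*y)*x1 + (c2 - a2*y)*x2 = 24*3.6 + (-3.0)*3.0 + (-5.4)*3.0 = 86.4 - 9.0 - 16.2 = 61.2


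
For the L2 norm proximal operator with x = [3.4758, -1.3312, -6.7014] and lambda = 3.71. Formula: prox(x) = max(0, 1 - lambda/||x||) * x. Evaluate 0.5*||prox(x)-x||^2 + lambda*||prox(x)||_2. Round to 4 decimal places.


Step 1: Compute ||x||.
||x|| = 7.6656
Step 2: Compute scaling factor.
scale = max(0, 1 - 3.71/7.6656) = 0.516
Step 3: prox(x) = [1.7936, -0.6869, -3.4581]
||prox(x)|| = 3.9556
Step 4: Proximal objective.
0.5*||prox-x||^2 = 6.8821
lambda*||prox|| = 14.6753
Total = 21.5575


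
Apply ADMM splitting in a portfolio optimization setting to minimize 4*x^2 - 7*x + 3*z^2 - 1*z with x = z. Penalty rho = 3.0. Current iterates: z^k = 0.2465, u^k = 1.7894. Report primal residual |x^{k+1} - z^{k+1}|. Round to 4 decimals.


ADMM iteration with rho = 3.0, z^k = 0.2465, u^k = 1.7894
Step 1: x-update.
Minimize 4*x^2 - 7*x + (3.0/2)*(x - 0.2465 + 1.7894)^2
FOC: (2*4 + 3.0)*x = 7 + 3.0*(0.2465 - 1.7894)
x^{k+1} = 0.2156
Step 2: z-update.
Minimize 3*z^2 - 1*z + (3.0/2)*(0.2156 - z + 1.7894)^2
FOC: (2*3 + 3.0)*z = 1 + 3.0*(0.2156 + 1.7894)
z^{k+1} = 0.7794
Step 3: u-update.
u^{k+1} = 1.7894 + 0.2156 - 0.7794 = 1.2255
Step 4: Primal residual = |0.2156 - 0.7794| = 0.5639


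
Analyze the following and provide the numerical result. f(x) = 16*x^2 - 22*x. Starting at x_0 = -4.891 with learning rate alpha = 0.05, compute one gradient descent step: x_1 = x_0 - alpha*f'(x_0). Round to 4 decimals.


We compute the gradient at x_0 and apply the update.
f'(x) = 32*x - 22
f'(-4.891) = 32*-4.891 - 22 = -178.512
x_1 = -4.891 - 0.05*-178.512 = 4.0346


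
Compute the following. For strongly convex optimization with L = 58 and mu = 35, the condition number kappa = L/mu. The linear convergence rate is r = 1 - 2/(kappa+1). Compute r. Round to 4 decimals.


Step 1: Compute the condition number.
kappa = L/mu = 58/35 = 1.6571
Step 2: Compute the convergence rate.
r = 1 - 2/(kappa + 1) = 1 - 2*mu/(L + mu) = (L - mu)/(L + mu) = 23/93 = 0.2473


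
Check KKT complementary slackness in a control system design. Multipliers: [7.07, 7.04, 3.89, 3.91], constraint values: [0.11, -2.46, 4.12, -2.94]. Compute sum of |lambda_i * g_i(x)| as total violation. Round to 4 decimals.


KKT complementary slackness check:
lambda_1 * g_1 = 7.07 * 0.11 = 0.7777
lambda_2 * g_2 = 7.04 * -2.46 = -17.3184
lambda_3 * g_3 = 3.89 * 4.12 = 16.0268
lambda_4 * g_4 = 3.91 * -2.94 = -11.4954
Total violation = 0.7777 + 17.3184 + 16.0268 + 11.4954 = 45.6183


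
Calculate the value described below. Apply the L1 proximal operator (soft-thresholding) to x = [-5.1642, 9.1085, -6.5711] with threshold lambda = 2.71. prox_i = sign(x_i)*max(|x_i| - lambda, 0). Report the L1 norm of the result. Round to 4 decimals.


Soft-thresholding with lambda = 2.71:
prox(-5.1642) = sign(-5.1642)*max(|-5.1642| - 2.71, 0) = -2.4542
prox(9.1085) = sign(9.1085)*max(|9.1085| - 2.71, 0) = 6.3985
prox(-6.5711) = sign(-6.5711)*max(|-6.5711| - 2.71, 0) = -3.8611
prox(x) = [-2.4542, 6.3985, -3.8611]
||prox(x)||_1 = 2.4542 + 6.3985 + 3.8611 = 12.7138


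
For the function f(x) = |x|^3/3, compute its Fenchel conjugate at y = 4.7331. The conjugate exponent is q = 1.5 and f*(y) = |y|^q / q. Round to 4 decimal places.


The conjugate exponent q satisfies 1/p + 1/q = 1.
p = 3, so q = 3/(3 - 1) = 1.5
|y|^q = 4.7331^1.5 = 10.2972
f*(4.7331) = 10.2972 / 1.5 = 6.8648


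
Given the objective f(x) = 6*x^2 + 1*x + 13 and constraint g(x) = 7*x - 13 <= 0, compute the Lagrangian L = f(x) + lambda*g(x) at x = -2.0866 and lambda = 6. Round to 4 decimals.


Step 1: Evaluate f(x).
f(-2.0866) = 6*(-2.0866)^2 + 1*(-2.0866) + 13 = 37.0368
Step 2: Evaluate g(x).
g(-2.0866) = 7*-2.0866 - 13 = -27.6062
Step 3: Compute Lagrangian.
L = 37.0368 + 6*-27.6062 = -128.6004


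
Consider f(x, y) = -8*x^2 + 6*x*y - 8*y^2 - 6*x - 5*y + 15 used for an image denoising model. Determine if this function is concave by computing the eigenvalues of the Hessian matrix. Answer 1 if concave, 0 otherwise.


The Hessian of f(x,y) = -8*x^2 + 6*x*y - 8*y^2 - 6*x - 5*y + 15 is:
H = [[-16, 6], [6, -16]]
Trace = -16 - 16 = -32
Determinant = -16*-16 - (6)^2 = 220
Discriminant = (-32)^2 - 4*220 = 144.0
Eigenvalues: lambda_1 = -22.0, lambda_2 = -10.0
The function is concave.

1


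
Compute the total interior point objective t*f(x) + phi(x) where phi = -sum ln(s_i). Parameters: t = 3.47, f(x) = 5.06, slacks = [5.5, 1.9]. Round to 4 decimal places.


Step 1: Compute log-barrier.
ln values: [1.7047, 0.6419]
phi = -(1.7047 + 0.6419) = -2.3466
Step 2: Compute augmented objective.
t*f(x) = 3.47*5.06 = 17.5582
Total = 17.5582 - 2.3466 = 15.2116


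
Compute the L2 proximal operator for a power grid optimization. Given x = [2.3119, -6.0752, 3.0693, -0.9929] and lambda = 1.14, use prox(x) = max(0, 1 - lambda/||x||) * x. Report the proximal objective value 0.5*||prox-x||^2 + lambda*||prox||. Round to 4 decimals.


Step 1: Compute ||x||.
||x|| = 7.2567
Step 2: Compute scaling factor.
scale = max(0, 1 - 1.14/7.2567) = 0.8429
Step 3: prox(x) = [1.9487, -5.1208, 2.5871, -0.8369]
||prox(x)|| = 6.1167
Step 4: Proximal objective.
0.5*||prox-x||^2 = 0.6498
lambda*||prox|| = 6.973
Total = 7.6228


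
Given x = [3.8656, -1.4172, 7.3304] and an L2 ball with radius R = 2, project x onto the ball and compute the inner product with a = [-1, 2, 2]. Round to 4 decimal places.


Step 1: Compute ||x|| (intermediates to 6 decimals).
||x|| = sqrt(3.8656^2 + (-1.4172)^2 + 7.3304^2) = 8.407502
Step 2: Project.
Since ||x|| > R, scale = R/||x|| = 2/8.407502 = 0.237883, proj(x) = scale * x
proj(x) = [0.919561, -0.337128, 1.743778]
Step 3: Dot product.
a^T * proj(x) = -1*0.919561 + 2*(-0.337128) + 2*1.743778 = 1.8937


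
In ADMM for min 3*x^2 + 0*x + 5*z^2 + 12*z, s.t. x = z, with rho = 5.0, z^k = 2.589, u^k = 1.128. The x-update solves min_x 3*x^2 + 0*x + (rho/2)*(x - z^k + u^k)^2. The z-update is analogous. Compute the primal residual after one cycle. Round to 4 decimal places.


ADMM iteration with rho = 5.0, z^k = 2.589, u^k = 1.128
Step 1: x-update.
Minimize 3*x^2 + 0*x + (5.0/2)*(x - 2.589 + 1.128)^2
FOC: (2*3 + 5.0)*x = 0 + 5.0*(2.589 - 1.128)
x^{k+1} = 0.6641
Step 2: z-update.
Minimize 5*z^2 + 12*z + (5.0/2)*(0.6641 - z + 1.128)^2
FOC: (2*5 + 5.0)*z = -12 + 5.0*(0.6641 + 1.128)
z^{k+1} = -0.2026
Step 3: u-update.
u^{k+1} = 1.128 + 0.6641 + 0.2026 = 1.9947
Step 4: Primal residual = |0.6641 + 0.2026| = 0.8667


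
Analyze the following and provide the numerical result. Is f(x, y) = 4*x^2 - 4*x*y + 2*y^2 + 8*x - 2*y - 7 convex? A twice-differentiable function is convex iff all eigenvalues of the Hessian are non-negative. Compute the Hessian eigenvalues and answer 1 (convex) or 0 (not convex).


The Hessian of f(x,y) = 4*x^2 - 4*x*y + 2*y^2 + 8*x - 2*y - 7 is:
H = [[8, -4], [-4, 4]]
Trace = 8 + 4 = 12
Determinant = 8*4 - (-4)^2 = 16
Discriminant = (12)^2 - 4*16 = 80.0
Eigenvalues: lambda_1 = 1.5279, lambda_2 = 10.4721
The function is convex.

1


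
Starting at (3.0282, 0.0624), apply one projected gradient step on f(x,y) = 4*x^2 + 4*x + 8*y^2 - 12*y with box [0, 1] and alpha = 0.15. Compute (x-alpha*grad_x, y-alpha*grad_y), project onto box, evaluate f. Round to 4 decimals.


Step 1: Compute gradient at (3.0282, 0.0624).
grad_x = 2*4*3.0282 + 4 = 28.2256
grad_y = 2*8*0.0624 - 12 = -11.0016
Step 2: Gradient step.
x_raw = 3.0282 - 0.15*28.2256 = -1.2056
y_raw = 0.0624 - 0.15*-11.0016 = 1.7126
Step 3: Project onto [0, 1].
x_proj = clip(-1.2056) = 0.0
y_proj = clip(1.7126) = 1.0
Step 4: Evaluate f.
f(0.0, 1.0) = -4.0


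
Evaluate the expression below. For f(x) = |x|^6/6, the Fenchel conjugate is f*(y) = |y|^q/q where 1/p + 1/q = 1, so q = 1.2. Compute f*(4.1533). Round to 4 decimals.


The conjugate exponent q satisfies 1/p + 1/q = 1.
p = 6, so q = 6/(6 - 1) = 1.2
|y|^q = 4.1533^1.2 = 5.5217
f*(4.1533) = 5.5217 / 1.2 = 4.6014


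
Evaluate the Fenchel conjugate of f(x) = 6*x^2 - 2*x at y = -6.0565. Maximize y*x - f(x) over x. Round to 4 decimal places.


f*(y) = sup_x {y*x - a*x^2 - b*x} = sup_x {(y-b)*x - a*x^2}
FOC: (y - b) - 2a*x = 0 => x* = (y - b)/(2a)
x* = (-6.0565 + 2)/(2*6) = -0.338
f*(-6.0565) = (y-b)^2/(4a) = (-6.0565 + 2)^2/(4*6)
= 16.4552/24 = 0.6856


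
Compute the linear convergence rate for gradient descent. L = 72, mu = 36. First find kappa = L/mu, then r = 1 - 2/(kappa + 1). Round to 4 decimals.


Step 1: Compute the condition number.
kappa = L/mu = 72/36 = 2.0
Step 2: Compute the convergence rate.
r = 1 - 2/(kappa + 1) = 1 - 2*mu/(L + mu) = (L - mu)/(L + mu) = 36/108 = 0.3333


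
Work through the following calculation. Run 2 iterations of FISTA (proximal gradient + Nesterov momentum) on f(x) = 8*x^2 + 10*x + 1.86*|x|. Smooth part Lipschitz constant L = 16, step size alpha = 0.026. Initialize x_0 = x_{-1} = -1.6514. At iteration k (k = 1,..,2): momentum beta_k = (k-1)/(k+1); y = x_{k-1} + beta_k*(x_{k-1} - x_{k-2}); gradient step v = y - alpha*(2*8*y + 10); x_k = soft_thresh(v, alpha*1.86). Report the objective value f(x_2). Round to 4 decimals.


FISTA on f(x) = 8*x^2 + 10*x + 1.86*|x|
L = 16, alpha = 0.026
Iteration 1: beta = 0.0, y = -1.6514 + 0.0*(-1.6514 + 1.6514) = -1.6514
  grad(y) = -16.4224, v = y - alpha*grad = -1.2244
  prox(v) = soft_thresh(-1.2244, 0.0484) = -1.1761
Iteration 2: beta = 0.3333, y = -1.1761 + 0.3333*(-1.1761 + 1.6514) = -1.0176
  grad(y) = -6.2818, v = y - alpha*grad = -0.8543
  prox(v) = soft_thresh(-0.8543, 0.0484) = -0.8059
f(x_2) = 8*(-0.8059)^2 + 10*(-0.8059) + 1.86*|-0.8059| = -1.3641


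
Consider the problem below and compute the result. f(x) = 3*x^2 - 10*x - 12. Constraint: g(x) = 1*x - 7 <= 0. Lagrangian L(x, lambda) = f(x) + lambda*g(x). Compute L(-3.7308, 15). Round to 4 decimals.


Step 1: Evaluate f(x).
f(-3.7308) = 3*(-3.7308)^2 - 10*(-3.7308) - 12 = 67.0646
Step 2: Evaluate g(x).
g(-3.7308) = 1*-3.7308 - 7 = -10.7308
Step 3: Compute Lagrangian.
L = 67.0646 + 15*-10.7308 = -93.8974


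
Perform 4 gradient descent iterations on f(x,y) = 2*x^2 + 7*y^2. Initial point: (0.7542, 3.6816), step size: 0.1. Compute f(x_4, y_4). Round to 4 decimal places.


Gradient descent on f(x,y) = 2*x^2 + 7*y^2.
Starting point: (0.7542, 3.6816), alpha = 0.1
Step 1: grad_x = 2*2*0.7542 = 3.0168, grad_y = 2*7*3.6816 = 51.5424
  x_1 = 0.7542 - 0.1*3.0168 = 0.4525
  y_1 = 3.6816 - 0.1*51.5424 = -1.4726
Step 2: grad_x = 2*2*0.4525 = 1.8101, grad_y = 2*7*-1.4726 = -20.617
  x_2 = 0.4525 - 0.1*1.8101 = 0.2715
  y_2 = -1.4726 - 0.1*-20.617 = 0.5891
Step 3: grad_x = 2*2*0.2715 = 1.086, grad_y = 2*7*0.5891 = 8.2468
  x_3 = 0.2715 - 0.1*1.086 = 0.1629
  y_3 = 0.5891 - 0.1*8.2468 = -0.2356
Step 4: grad_x = 2*2*0.1629 = 0.6516, grad_y = 2*7*-0.2356 = -3.2987
  x_4 = 0.1629 - 0.1*0.6516 = 0.0977
  y_4 = -0.2356 - 0.1*-3.2987 = 0.0942
f(0.0977, 0.0942) = 2*0.0977^2 + 7*0.0942^2 = 0.0813


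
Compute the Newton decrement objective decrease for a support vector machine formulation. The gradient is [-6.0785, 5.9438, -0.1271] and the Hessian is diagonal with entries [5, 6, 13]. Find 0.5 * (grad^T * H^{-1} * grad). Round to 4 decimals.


Step 1: H is diagonal, so H^(-1) * g = [-1.2157, 0.9906, -0.0098].
Step 2: g^T H^(-1) g = sum_i g_i^2 / H_ii
  = (-6.0785)^2/5 + (5.9438)^2/6 + (-0.1271)^2/13
  = 7.3896 + 5.8881 + 0.0012 = 13.279
Step 3: Objective decrease = 0.5 * g^T H^(-1) g = 6.6395


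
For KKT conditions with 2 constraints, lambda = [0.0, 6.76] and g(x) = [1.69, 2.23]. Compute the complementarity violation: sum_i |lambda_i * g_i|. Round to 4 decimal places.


KKT complementary slackness check:
lambda_1 * g_1 = 0.0 * 1.69 = 0.0
lambda_2 * g_2 = 6.76 * 2.23 = 15.0748
Total violation = 0.0 + 15.0748 = 15.0748


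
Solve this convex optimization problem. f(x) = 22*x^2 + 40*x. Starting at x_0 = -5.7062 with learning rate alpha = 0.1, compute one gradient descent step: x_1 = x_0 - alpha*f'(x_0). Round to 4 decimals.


We compute the gradient at x_0 and apply the update.
f'(x) = 44*x + 40
f'(-5.7062) = 44*-5.7062 + 40 = -211.0728
x_1 = -5.7062 - 0.1*-211.0728 = 15.4011


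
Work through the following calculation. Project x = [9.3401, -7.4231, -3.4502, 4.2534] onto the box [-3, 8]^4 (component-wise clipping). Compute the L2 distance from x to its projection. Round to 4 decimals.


Project each component onto [-3, 8].
clip(9.3401) = 8.0, clip(-7.4231) = -3.0, clip(-3.4502) = -3.0, clip(4.2534) = 4.2534
Projection = [8.0, -3.0, -3.0, 4.2534]
Squared diffs: [1.7959, 19.5638, 0.2027, 0.0]
Distance = sqrt(21.5624) = 4.6435


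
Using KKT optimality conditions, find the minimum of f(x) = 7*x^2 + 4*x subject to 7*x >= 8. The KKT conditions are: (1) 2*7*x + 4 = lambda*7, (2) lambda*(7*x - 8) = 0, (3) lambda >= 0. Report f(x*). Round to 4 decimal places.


Step 1: Try lambda = 0 (constraint inactive).
x_unc = -4/(2*7) = -0.2857
Check: 7*-0.2857 = -1.9999 < 8 -- violated!
Step 2: Constraint must be active: 7*x = 8
x* = 8/7 = 1.1429 (rounded; the exact value 8/7 is used below)
lambda = (2*7*(8/7) + 4)/7 = 2.8571
Step 3: Compute optimal value.
f(x*) = 7*(8/7)^2 + 4*(8/7) = 13.7143


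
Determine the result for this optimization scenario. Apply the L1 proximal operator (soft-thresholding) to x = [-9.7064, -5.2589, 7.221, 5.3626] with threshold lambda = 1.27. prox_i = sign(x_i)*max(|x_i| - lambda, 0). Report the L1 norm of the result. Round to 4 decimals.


Soft-thresholding with lambda = 1.27:
prox(-9.7064) = sign(-9.7064)*max(|-9.7064| - 1.27, 0) = -8.4364
prox(-5.2589) = sign(-5.2589)*max(|-5.2589| - 1.27, 0) = -3.9889
prox(7.221) = sign(7.221)*max(|7.221| - 1.27, 0) = 5.951
prox(5.3626) = sign(5.3626)*max(|5.3626| - 1.27, 0) = 4.0926
prox(x) = [-8.4364, -3.9889, 5.951, 4.0926]
||prox(x)||_1 = 8.4364 + 3.9889 + 5.951 + 4.0926 = 22.4689


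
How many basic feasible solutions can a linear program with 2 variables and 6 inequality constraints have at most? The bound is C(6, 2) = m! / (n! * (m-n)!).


Each vertex corresponds to some choice of n active constraints out of m, so the number of vertices is at most C(m, n) = m! / (n!(m-n)!).
m = 6, n = 2
Numerator: 6 * 5
Denominator: 2! = 2
C(6, 2) = 15
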